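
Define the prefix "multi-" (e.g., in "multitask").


Prefix: multi-
Example: multitask (multi- + task)
Meaning = many


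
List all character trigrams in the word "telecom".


Word: "telecom" (length 7)
Number of trigrams = 7 - 3 + 1 = 5
  Position 0: "tel"
  Position 1: "ele"
  Position 2: "lec"
  Position 3: "eco"
  Position 4: "com"
Trigrams = "tel", "ele", "lec", "eco", "com"


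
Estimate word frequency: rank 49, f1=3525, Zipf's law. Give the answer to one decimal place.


Zipf's law: f(r) = f(1) / r
f(1) = 3525
f(49) = 3525 / 49
= 71.9 occurrences


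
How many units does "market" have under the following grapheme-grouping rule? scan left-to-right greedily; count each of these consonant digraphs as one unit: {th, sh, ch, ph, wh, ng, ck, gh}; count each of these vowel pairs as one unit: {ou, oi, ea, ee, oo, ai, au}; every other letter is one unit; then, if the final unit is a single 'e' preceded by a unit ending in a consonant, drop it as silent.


Word: "market" (6 letters)
Left-to-right scan:
  (1) 'm' (letter)
  (2) 'a' (letter)
  (3) 'r' (letter)
  (4) 'k' (letter)
  (5) 'e' (letter)
  (6) 't' (letter)
Units from scan: 6
Sound units = 6 units


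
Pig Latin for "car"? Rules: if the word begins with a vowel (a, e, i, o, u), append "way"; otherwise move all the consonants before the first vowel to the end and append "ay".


Word: "car"
Starts with consonant(s) → move to end, add 'ay'
Consonant cluster: "c"
Pig Latin = "arcay"


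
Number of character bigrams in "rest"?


Word: "rest" (length 4)
Number of 2-grams = length - 2 + 1 = 4 - 2 + 1
= 3


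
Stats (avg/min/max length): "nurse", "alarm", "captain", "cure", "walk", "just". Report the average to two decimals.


Lengths: "nurse"=5, "alarm"=5, "captain"=7, "cure"=4, "walk"=4, "just"=4
Sum = 29, Count = 6
Average = 29/6 = 4.83
= avg=4.83, min=4, max=7


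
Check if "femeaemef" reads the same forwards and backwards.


Word: "femeaemef"
Reversed: "femeaemef"
Forward == Backward? femeaemef == femeaemef
Palindrome = Yes


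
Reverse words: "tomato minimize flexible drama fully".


Original: "tomato minimize flexible drama fully"
Words (1..n): tomato | minimize | flexible | drama | fully
Reversed (n..1): fully | drama | flexible | minimize | tomato
Result = "fully drama flexible minimize tomato"


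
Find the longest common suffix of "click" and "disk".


Word 1: "click"
Word 2: "disk"
Comparing from end:
  Pos -1: 'k' == 'k'
  Pos -2: 'c' != 's' (stop)
LCS = "k" (length 1)


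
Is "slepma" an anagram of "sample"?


Word 1: "sample" → sorted: aelmps
Word 2: "slepma" → sorted: aelmps
Same letters? aelmps == aelmps
Anagram = Yes


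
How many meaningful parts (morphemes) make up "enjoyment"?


Word: "enjoyment"
Morphemes: en- / joy / -ment
Each morpheme carries meaning
= 3 morphemes


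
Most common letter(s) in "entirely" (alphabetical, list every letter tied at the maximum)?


Word: "entirely"
Letter counts:
  'e': 2
  'i': 1
  'l': 1
  'n': 1
  'r': 1
  't': 1
  'y': 1
Maximum count = 2
Most frequent = 'e' (2 times each)


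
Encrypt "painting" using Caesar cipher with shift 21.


Word: "painting"
Shift: 21
Each letter → (letter + shift) mod 26:
  'p' (15) + 21 = 10 → 'k'
  'a' (0) + 21 = 21 → 'v'
  'i' (8) + 21 = 3 → 'd'
  'n' (13) + 21 = 8 → 'i'
  't' (19) + 21 = 14 → 'o'
  'i' (8) + 21 = 3 → 'd'
  'n' (13) + 21 = 8 → 'i'
  'g' (6) + 21 = 1 → 'b'
Result = "kvdiodib"


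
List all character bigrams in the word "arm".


Word: "arm" (length 3)
Number of bigrams = 3 - 2 + 1 = 2
  Position 0: "ar"
  Position 1: "rm"
Bigrams = "ar", "rm"


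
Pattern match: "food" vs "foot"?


Pattern of "food": [0, 1, 1, 2]
Pattern of "foot": [0, 1, 1, 2]
Patterns match
Same pattern = Yes


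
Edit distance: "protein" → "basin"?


Word 1: "protein" (length 7)
Word 2: "basin" (length 5)
One optimal edit sequence (insert/delete/substitute each cost 1):
  1. delete 'p'  (+1)
  2. delete 'r'  (+1)
  3. substitute 'o' -> 'b'  (+1)
  4. substitute 't' -> 'a'  (+1)
  5. substitute 'e' -> 's'  (+1)
  6. keep 'i'
  7. keep 'n'
Total edit operations: 5
Edit distance = 5


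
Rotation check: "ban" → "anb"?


Word: "ban", Candidate: "anb"
Method: check if candidate is substring of word+word
"banban" contains "anb"? Yes
Is rotation = Yes


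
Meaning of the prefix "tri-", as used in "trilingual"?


Prefix: tri-
Example: trilingual = tri- + lingual
Meaning = three


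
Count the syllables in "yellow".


Word: "yellow"
Syllable breakdown: yel / low
Counting: 2 parts
= 2 syllables


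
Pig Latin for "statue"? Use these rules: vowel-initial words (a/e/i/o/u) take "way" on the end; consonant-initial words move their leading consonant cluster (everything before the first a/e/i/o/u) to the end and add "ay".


Word: "statue"
Starts with consonant(s) → move to end, add 'ay'
Consonant cluster: "st"
Pig Latin = "atuestay"


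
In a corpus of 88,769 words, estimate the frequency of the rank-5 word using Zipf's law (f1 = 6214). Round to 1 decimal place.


Zipf's law: f(r) = f(1) / r
f(1) = 6214
f(5) = 6214 / 5
= 1242.8 occurrences


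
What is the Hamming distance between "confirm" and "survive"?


Comparing character by character (same length = 7):
  Pos 0: 'c' vs 's' !=
  Pos 1: 'o' vs 'u' !=
  Pos 2: 'n' vs 'r' !=
  Pos 3: 'f' vs 'v' !=
  Pos 4: 'i' vs 'i' =
  Pos 5: 'r' vs 'v' !=
  Pos 6: 'm' vs 'e' !=
Hamming distance = 6


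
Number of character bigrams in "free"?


Word: "free" (length 4)
Number of 2-grams = length - 2 + 1 = 4 - 2 + 1
= 3


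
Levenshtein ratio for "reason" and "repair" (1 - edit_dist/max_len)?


Word 1: "reason" (length 6)
Word 2: "repair" (length 6)
One optimal edit sequence:
  1. keep 'r'
  2. keep 'e'
  3. substitute 'a' -> 'p'  (+1)
  4. substitute 's' -> 'a'  (+1)
  5. substitute 'o' -> 'i'  (+1)
  6. substitute 'n' -> 'r'  (+1)
Edit distance = 4
Max length = max(6, 6) = 6
Similarity = 1 - 4/6
= 0.3333


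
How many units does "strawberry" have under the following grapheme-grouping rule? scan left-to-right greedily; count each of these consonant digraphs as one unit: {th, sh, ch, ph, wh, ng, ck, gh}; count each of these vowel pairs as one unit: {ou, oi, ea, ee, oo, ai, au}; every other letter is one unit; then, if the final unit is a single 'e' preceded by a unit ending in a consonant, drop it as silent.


Word: "strawberry" (10 letters)
Left-to-right scan:
  [1] 's' (letter)
  [2] 't' (letter)
  [3] 'r' (letter)
  [4] 'a' (letter)
  [5] 'w' (letter)
  [6] 'b' (letter)
  [7] 'e' (letter)
  [8] 'r' (letter)
  [9] 'r' (letter)
  [10] 'y' (letter)
Units from scan: 10
Sound units = 10 units


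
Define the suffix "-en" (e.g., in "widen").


Suffix: -en
Example: widen = wide + -en, with a spelling change
Meaning = to make / become


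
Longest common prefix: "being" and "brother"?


Word 1: "being"
Word 2: "brother"
Comparing from start:
  Pos 0: 'b' == 'b'
  Pos 1: 'e' != 'r' (stop)
LCP = "b" (length 1)


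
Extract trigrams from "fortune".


Word: "fortune" (length 7)
Number of trigrams = 7 - 3 + 1 = 5
  Position 0: "for"
  Position 1: "ort"
  Position 2: "rtu"
  Position 3: "tun"
  Position 4: "une"
Trigrams = "for", "ort", "rtu", "tun", "une"


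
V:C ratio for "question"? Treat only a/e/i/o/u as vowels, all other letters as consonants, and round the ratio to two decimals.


Word: "question"
Vowels (a,e,i,o,u): 4
Consonants: 4
Ratio = 4/4
= 1.00


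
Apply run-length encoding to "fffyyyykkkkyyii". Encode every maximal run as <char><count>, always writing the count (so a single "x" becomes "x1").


String: "fffyyyykkkkyyii"
Scanning for consecutive runs:
  'f' x 3
  'y' x 4
  'k' x 4
  'y' x 2
  'i' x 2
RLE = "f3y4k4y2i2"


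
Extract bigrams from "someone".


Word: "someone" (length 7)
Number of bigrams = 7 - 2 + 1 = 6
  Position 0: "so"
  Position 1: "om"
  Position 2: "me"
  Position 3: "eo"
  Position 4: "on"
  Position 5: "ne"
Bigrams = "so", "om", "me", "eo", "on", "ne"


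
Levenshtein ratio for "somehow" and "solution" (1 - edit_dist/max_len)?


Word 1: "somehow" (length 7)
Word 2: "solution" (length 8)
One optimal edit sequence:
  1. keep 's'
  2. keep 'o'
  3. insert 'l'  (+1)
  4. substitute 'm' -> 'u'  (+1)
  5. substitute 'e' -> 't'  (+1)
  6. substitute 'h' -> 'i'  (+1)
  7. keep 'o'
  8. substitute 'w' -> 'n'  (+1)
Edit distance = 5
Max length = max(7, 8) = 8
Similarity = 1 - 5/8
= 0.3750


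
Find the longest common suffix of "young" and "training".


Word 1: "young"
Word 2: "training"
Comparing from end:
  Pos -1: 'g' == 'g'
  Pos -2: 'n' == 'n'
  Pos -3: 'u' != 'i' (stop)
LCS = "ng" (length 2)


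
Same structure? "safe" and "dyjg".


Pattern of "safe": [0, 1, 2, 3]
Pattern of "dyjg": [0, 1, 2, 3]
Patterns match
Same pattern = Yes


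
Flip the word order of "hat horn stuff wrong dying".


Original: "hat horn stuff wrong dying"
Words (1..n): hat | horn | stuff | wrong | dying
Reversed (n..1): dying | wrong | stuff | horn | hat
Result = "dying wrong stuff horn hat"


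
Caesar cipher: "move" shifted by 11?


Word: "move"
Shift: 11
Each letter → (letter + shift) mod 26:
  'm' (12) + 11 = 23 → 'x'
  'o' (14) + 11 = 25 → 'z'
  'v' (21) + 11 = 6 → 'g'
  'e' (4) + 11 = 15 → 'p'
Result = "xzgp"


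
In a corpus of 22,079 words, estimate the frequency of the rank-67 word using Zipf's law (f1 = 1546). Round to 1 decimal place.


Zipf's law: f(r) = f(1) / r
f(1) = 1546
f(67) = 1546 / 67
= 23.1 occurrences


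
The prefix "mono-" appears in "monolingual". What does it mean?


Prefix: mono-
Example: monolingual = mono- + lingual
Meaning = one


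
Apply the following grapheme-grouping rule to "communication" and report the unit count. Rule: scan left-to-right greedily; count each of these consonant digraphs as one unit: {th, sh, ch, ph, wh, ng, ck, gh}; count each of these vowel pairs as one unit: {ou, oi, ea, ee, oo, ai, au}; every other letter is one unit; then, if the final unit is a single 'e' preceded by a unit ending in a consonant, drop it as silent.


Word: "communication" (13 letters)
Left-to-right scan:
  (1) 'c' (letter)
  (2) 'o' (letter)
  (3) 'm' (letter)
  (4) 'm' (letter)
  (5) 'u' (letter)
  (6) 'n' (letter)
  (7) 'i' (letter)
  (8) 'c' (letter)
  (9) 'a' (letter)
  (10) 't' (letter)
  (11) 'i' (letter)
  (12) 'o' (letter)
  (13) 'n' (letter)
Units from scan: 13
Sound units = 13 units


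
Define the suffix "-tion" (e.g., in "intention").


Suffix: -tion
As in: intention -> intend + -tion, with a spelling change
Meaning = act or process


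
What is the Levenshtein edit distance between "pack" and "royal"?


Word 1: "pack" (length 4)
Word 2: "royal" (length 5)
One optimal edit sequence (insert/delete/substitute each cost 1):
  1. insert 'r'  (+1)
  2. substitute 'p' -> 'o'  (+1)
  3. substitute 'a' -> 'y'  (+1)
  4. substitute 'c' -> 'a'  (+1)
  5. substitute 'k' -> 'l'  (+1)
Total edit operations: 5
Edit distance = 5


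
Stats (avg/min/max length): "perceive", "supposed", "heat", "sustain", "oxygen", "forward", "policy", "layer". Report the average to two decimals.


Lengths: "perceive"=8, "supposed"=8, "heat"=4, "sustain"=7, "oxygen"=6, "forward"=7, "policy"=6, "layer"=5
Sum = 51, Count = 8
Average = 51/8 = 6.38
= avg=6.38, min=4, max=8


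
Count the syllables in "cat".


Word: "cat"
Syllable breakdown: cat
Counting: 1 part
= 1 syllable


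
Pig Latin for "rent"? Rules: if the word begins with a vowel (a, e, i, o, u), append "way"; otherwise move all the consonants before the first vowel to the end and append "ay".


Word: "rent"
Starts with consonant(s) → move to end, add 'ay'
Consonant cluster: "r"
Pig Latin = "entray"


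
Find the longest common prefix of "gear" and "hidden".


Word 1: "gear"
Word 2: "hidden"
Comparing from start:
  Pos 0: 'g' != 'h' (stop)
LCP = "" (length 0)


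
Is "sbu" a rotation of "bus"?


Word: "bus", Candidate: "sbu"
Method: check if candidate is substring of word+word
"busbus" contains "sbu"? Yes
Is rotation = Yes


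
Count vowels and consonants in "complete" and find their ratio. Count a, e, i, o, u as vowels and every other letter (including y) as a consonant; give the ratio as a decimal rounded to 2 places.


Word: "complete"
Vowels (a,e,i,o,u): 3
Consonants: 5
Ratio = 3/5
= 0.60


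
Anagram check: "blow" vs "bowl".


Word 1: "blow" → sorted: blow
Word 2: "bowl" → sorted: blow
Same letters? blow == blow
Anagram = Yes


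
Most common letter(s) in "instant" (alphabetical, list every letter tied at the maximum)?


Word: "instant"
Letter counts:
  'a': 1
  'i': 1
  'n': 2
  's': 1
  't': 2
Maximum count = 2
Most frequent = 'n', 't' (2 times each)


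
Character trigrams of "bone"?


Word: "bone" (length 4)
Number of trigrams = 4 - 3 + 1 = 2
  Position 0: "bon"
  Position 1: "one"
Trigrams = "bon", "one"


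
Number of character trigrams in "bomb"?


Word: "bomb" (length 4)
Number of 3-grams = length - 3 + 1 = 4 - 3 + 1
= 2


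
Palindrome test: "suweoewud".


Word: "suweoewud"
Reversed: "duweoewus"
Forward == Backward? suweoewud != duweoewus
Palindrome = No


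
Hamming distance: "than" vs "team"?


Comparing character by character (same length = 4):
  Pos 0: 't' vs 't' =
  Pos 1: 'h' vs 'e' !=
  Pos 2: 'a' vs 'a' =
  Pos 3: 'n' vs 'm' !=
Hamming distance = 2


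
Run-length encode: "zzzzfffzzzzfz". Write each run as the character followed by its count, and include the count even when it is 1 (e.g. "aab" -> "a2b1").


String: "zzzzfffzzzzfz"
Scanning for consecutive runs:
  'z' x 4
  'f' x 3
  'z' x 4
  'f' x 1
  'z' x 1
RLE = "z4f3z4f1z1"


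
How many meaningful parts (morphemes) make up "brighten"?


Word: "brighten"
Morphemes: bright | -en
Each morpheme carries meaning
= 2 morphemes


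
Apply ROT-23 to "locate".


Word: "locate"
Shift: 23
Each letter → (letter + shift) mod 26:
  'l' (11) + 23 = 8 → 'i'
  'o' (14) + 23 = 11 → 'l'
  'c' (2) + 23 = 25 → 'z'
  'a' (0) + 23 = 23 → 'x'
  't' (19) + 23 = 16 → 'q'
  'e' (4) + 23 = 1 → 'b'
Result = "ilzxqb"


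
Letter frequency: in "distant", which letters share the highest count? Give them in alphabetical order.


Word: "distant"
Letter counts:
  'a': 1
  'd': 1
  'i': 1
  'n': 1
  's': 1
  't': 2
Maximum count = 2
Most frequent = 't' (2 times each)


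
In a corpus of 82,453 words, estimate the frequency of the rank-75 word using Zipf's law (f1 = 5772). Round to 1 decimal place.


Zipf's law: f(r) = f(1) / r
f(1) = 5772
f(75) = 5772 / 75
= 77.0 occurrences


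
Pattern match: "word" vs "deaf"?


Pattern of "word": [0, 1, 2, 3]
Pattern of "deaf": [0, 1, 2, 3]
Patterns match
Same pattern = Yes


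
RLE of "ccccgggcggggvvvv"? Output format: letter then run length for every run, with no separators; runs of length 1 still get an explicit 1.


String: "ccccgggcggggvvvv"
Scanning for consecutive runs:
  'c' x 4
  'g' x 3
  'c' x 1
  'g' x 4
  'v' x 4
RLE = "c4g3c1g4v4"


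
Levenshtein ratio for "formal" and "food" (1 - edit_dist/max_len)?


Word 1: "formal" (length 6)
Word 2: "food" (length 4)
One optimal edit sequence:
  1. keep 'f'
  2. keep 'o'
  3. delete 'r'  (+1)
  4. delete 'm'  (+1)
  5. substitute 'a' -> 'o'  (+1)
  6. substitute 'l' -> 'd'  (+1)
Edit distance = 4
Max length = max(6, 4) = 6
Similarity = 1 - 4/6
= 0.3333


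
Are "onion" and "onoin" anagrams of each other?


Word 1: "onion" → sorted: innoo
Word 2: "onoin" → sorted: innoo
Same letters? innoo == innoo
Anagram = Yes


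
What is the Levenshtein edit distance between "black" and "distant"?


Word 1: "black" (length 5)
Word 2: "distant" (length 7)
One optimal edit sequence (insert/delete/substitute each cost 1):
  1. insert 'd'  (+1)
  2. insert 'i'  (+1)
  3. substitute 'b' -> 's'  (+1)
  4. substitute 'l' -> 't'  (+1)
  5. keep 'a'
  6. substitute 'c' -> 'n'  (+1)
  7. substitute 'k' -> 't'  (+1)
Total edit operations: 6
Edit distance = 6


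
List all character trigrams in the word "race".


Word: "race" (length 4)
Number of trigrams = 4 - 3 + 1 = 2
  Position 0: "rac"
  Position 1: "ace"
Trigrams = "rac", "ace"


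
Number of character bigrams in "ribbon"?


Word: "ribbon" (length 6)
Number of 2-grams = length - 2 + 1 = 6 - 2 + 1
= 5


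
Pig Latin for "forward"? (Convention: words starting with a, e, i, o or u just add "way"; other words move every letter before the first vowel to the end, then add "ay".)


Word: "forward"
Starts with consonant(s) → move to end, add 'ay'
Consonant cluster: "f"
Pig Latin = "orwardfay"


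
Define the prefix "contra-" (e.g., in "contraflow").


Prefix: contra-
Example: contraflow (contra- + flow)
Meaning = against


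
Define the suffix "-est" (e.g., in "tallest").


Suffix: -est
Example: tallest (tall + -est)
Meaning = most


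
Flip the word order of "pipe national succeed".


Original: "pipe national succeed"
Words (1..n): pipe | national | succeed
Reversed (n..1): succeed | national | pipe
Result = "succeed national pipe"


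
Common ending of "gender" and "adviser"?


Word 1: "gender"
Word 2: "adviser"
Comparing from end:
  Pos -1: 'r' == 'r'
  Pos -2: 'e' == 'e'
  Pos -3: 'd' != 's' (stop)
LCS = "er" (length 2)


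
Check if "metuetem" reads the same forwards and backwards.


Word: "metuetem"
Reversed: "meteutem"
Forward == Backward? metuetem != meteutem
Palindrome = No


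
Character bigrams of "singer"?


Word: "singer" (length 6)
Number of bigrams = 6 - 2 + 1 = 5
  Position 0: "si"
  Position 1: "in"
  Position 2: "ng"
  Position 3: "ge"
  Position 4: "er"
Bigrams = "si", "in", "ng", "ge", "er"


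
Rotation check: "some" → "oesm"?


Word: "some", Candidate: "oesm"
Method: check if candidate is substring of word+word
"somesome" contains "oesm"? No
Is rotation = No


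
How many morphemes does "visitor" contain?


Word: "visitor"
Morphemes: visit + -or
Each morpheme carries meaning
= 2 morphemes


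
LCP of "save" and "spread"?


Word 1: "save"
Word 2: "spread"
Comparing from start:
  Pos 0: 's' == 's'
  Pos 1: 'a' != 'p' (stop)
LCP = "s" (length 1)


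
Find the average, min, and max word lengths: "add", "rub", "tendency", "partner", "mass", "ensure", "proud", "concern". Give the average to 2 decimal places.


Lengths: "add"=3, "rub"=3, "tendency"=8, "partner"=7, "mass"=4, "ensure"=6, "proud"=5, "concern"=7
Sum = 43, Count = 8
Average = 43/8 = 5.38
= avg=5.38, min=3, max=8


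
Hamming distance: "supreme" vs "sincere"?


Comparing character by character (same length = 7):
  Pos 0: 's' vs 's' =
  Pos 1: 'u' vs 'i' !=
  Pos 2: 'p' vs 'n' !=
  Pos 3: 'r' vs 'c' !=
  Pos 4: 'e' vs 'e' =
  Pos 5: 'm' vs 'r' !=
  Pos 6: 'e' vs 'e' =
Hamming distance = 4


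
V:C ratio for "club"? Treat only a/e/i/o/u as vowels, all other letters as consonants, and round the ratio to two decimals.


Word: "club"
Vowels (a,e,i,o,u): 1
Consonants: 3
Ratio = 1/3
= 0.33


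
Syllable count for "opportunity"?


Word: "opportunity"
Syllable breakdown: op · por · tu · ni · ty
Counting: 5 parts
= 5 syllables


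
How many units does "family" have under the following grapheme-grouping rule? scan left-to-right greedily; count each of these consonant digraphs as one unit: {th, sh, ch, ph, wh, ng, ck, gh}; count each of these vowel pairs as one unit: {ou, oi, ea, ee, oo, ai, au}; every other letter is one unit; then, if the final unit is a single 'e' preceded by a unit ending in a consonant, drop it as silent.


Word: "family" (6 letters)
Left-to-right scan:
  (1) 'f' (letter)
  (2) 'a' (letter)
  (3) 'm' (letter)
  (4) 'i' (letter)
  (5) 'l' (letter)
  (6) 'y' (letter)
Units from scan: 6
Sound units = 6 units


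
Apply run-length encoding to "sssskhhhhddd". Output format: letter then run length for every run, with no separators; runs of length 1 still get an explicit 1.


String: "sssskhhhhddd"
Scanning for consecutive runs:
  's' x 4
  'k' x 1
  'h' x 4
  'd' x 3
RLE = "s4k1h4d3"


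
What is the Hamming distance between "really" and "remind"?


Comparing character by character (same length = 6):
  Pos 0: 'r' vs 'r' =
  Pos 1: 'e' vs 'e' =
  Pos 2: 'a' vs 'm' !=
  Pos 3: 'l' vs 'i' !=
  Pos 4: 'l' vs 'n' !=
  Pos 5: 'y' vs 'd' !=
Hamming distance = 4


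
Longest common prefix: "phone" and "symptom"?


Word 1: "phone"
Word 2: "symptom"
Comparing from start:
  Pos 0: 'p' != 's' (stop)
LCP = "" (length 0)


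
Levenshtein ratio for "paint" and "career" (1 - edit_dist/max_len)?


Word 1: "paint" (length 5)
Word 2: "career" (length 6)
One optimal edit sequence:
  1. substitute 'p' -> 'c'  (+1)
  2. keep 'a'
  3. insert 'r'  (+1)
  4. substitute 'i' -> 'e'  (+1)
  5. substitute 'n' -> 'e'  (+1)
  6. substitute 't' -> 'r'  (+1)
Edit distance = 5
Max length = max(5, 6) = 6
Similarity = 1 - 5/6
= 0.1667


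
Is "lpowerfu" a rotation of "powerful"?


Word: "powerful", Candidate: "lpowerfu"
Method: check if candidate is substring of word+word
"powerfulpowerful" contains "lpowerfu"? Yes
Is rotation = Yes


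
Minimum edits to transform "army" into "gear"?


Word 1: "army" (length 4)
Word 2: "gear" (length 4)
One optimal edit sequence (insert/delete/substitute each cost 1):
  1. substitute 'a' -> 'g'  (+1)
  2. substitute 'r' -> 'e'  (+1)
  3. substitute 'm' -> 'a'  (+1)
  4. substitute 'y' -> 'r'  (+1)
Total edit operations: 4
Edit distance = 4


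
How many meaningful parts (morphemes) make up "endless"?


Word: "endless"
Morphemes: end / -less
Each morpheme carries meaning
= 2 morphemes


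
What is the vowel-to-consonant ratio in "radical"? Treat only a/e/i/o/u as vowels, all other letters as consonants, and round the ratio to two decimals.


Word: "radical"
Vowels (a,e,i,o,u): 3
Consonants: 4
Ratio = 3/4
= 0.75


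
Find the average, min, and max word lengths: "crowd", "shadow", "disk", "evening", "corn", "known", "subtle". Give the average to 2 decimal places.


Lengths: "crowd"=5, "shadow"=6, "disk"=4, "evening"=7, "corn"=4, "known"=5, "subtle"=6
Sum = 37, Count = 7
Average = 37/7 = 5.29
= avg=5.29, min=4, max=7


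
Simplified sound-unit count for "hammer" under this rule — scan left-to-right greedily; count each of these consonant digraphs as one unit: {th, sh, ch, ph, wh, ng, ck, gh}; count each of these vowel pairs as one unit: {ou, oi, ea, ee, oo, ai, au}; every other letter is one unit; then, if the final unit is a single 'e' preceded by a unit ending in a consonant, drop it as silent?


Word: "hammer" (6 letters)
Left-to-right scan:
  (1) 'h' (letter)
  (2) 'a' (letter)
  (3) 'm' (letter)
  (4) 'm' (letter)
  (5) 'e' (letter)
  (6) 'r' (letter)
Units from scan: 6
Sound units = 6 units


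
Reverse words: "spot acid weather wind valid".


Original: "spot acid weather wind valid"
Words (1..n): spot | acid | weather | wind | valid
Reversed (n..1): valid | wind | weather | acid | spot
Result = "valid wind weather acid spot"


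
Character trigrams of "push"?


Word: "push" (length 4)
Number of trigrams = 4 - 3 + 1 = 2
  Position 0: "pus"
  Position 1: "ush"
Trigrams = "pus", "ush"


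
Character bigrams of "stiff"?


Word: "stiff" (length 5)
Number of bigrams = 5 - 2 + 1 = 4
  Position 0: "st"
  Position 1: "ti"
  Position 2: "if"
  Position 3: "ff"
Bigrams = "st", "ti", "if", "ff"


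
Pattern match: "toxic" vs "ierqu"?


Pattern of "toxic": [0, 1, 2, 3, 4]
Pattern of "ierqu": [0, 1, 2, 3, 4]
Patterns match
Same pattern = Yes


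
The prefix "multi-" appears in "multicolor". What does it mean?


Prefix: multi-
Example: multicolor (multi- + color)
Meaning = many


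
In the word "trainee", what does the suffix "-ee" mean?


Suffix: -ee
Example: trainee (train + -ee)
Meaning = one who receives


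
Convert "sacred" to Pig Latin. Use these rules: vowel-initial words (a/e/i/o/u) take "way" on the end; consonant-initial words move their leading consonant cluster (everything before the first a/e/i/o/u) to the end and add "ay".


Word: "sacred"
Starts with consonant(s) → move to end, add 'ay'
Consonant cluster: "s"
Pig Latin = "acredsay"


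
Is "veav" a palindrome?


Word: "veav"
Reversed: "vaev"
Forward == Backward? veav != vaev
Palindrome = No


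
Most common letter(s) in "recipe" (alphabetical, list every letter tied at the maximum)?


Word: "recipe"
Letter counts:
  'c': 1
  'e': 2
  'i': 1
  'p': 1
  'r': 1
Maximum count = 2
Most frequent = 'e' (2 times each)


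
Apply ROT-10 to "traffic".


Word: "traffic"
Shift: 10
Each letter → (letter + shift) mod 26:
  't' (19) + 10 = 3 → 'd'
  'r' (17) + 10 = 1 → 'b'
  'a' (0) + 10 = 10 → 'k'
  'f' (5) + 10 = 15 → 'p'
  'f' (5) + 10 = 15 → 'p'
  'i' (8) + 10 = 18 → 's'
  'c' (2) + 10 = 12 → 'm'
Result = "dbkppsm"


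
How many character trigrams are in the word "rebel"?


Word: "rebel" (length 5)
Number of 3-grams = length - 3 + 1 = 5 - 3 + 1
= 3


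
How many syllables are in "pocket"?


Word: "pocket"
Syllable breakdown: pock · et
Counting: 2 parts
= 2 syllables


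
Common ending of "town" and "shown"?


Word 1: "town"
Word 2: "shown"
Comparing from end:
  Pos -1: 'n' == 'n'
  Pos -2: 'w' == 'w'
  Pos -3: 'o' == 'o'
  Pos -4: 't' != 'h' (stop)
LCS = "own" (length 3)


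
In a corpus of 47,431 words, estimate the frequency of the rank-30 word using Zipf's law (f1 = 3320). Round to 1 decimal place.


Zipf's law: f(r) = f(1) / r
f(1) = 3320
f(30) = 3320 / 30
= 110.7 occurrences


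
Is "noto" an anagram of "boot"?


Word 1: "boot" → sorted: boot
Word 2: "noto" → sorted: noot
Same letters? boot != noot
Anagram = No


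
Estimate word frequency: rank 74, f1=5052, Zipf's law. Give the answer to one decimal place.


Zipf's law: f(r) = f(1) / r
f(1) = 5052
f(74) = 5052 / 74
= 68.3 occurrences


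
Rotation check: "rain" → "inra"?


Word: "rain", Candidate: "inra"
Method: check if candidate is substring of word+word
"rainrain" contains "inra"? Yes
Is rotation = Yes


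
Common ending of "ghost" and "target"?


Word 1: "ghost"
Word 2: "target"
Comparing from end:
  Pos -1: 't' == 't'
  Pos -2: 's' != 'e' (stop)
LCS = "t" (length 1)


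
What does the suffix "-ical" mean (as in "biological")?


Suffix: -ical
Example: biological (biology + -ical, with a spelling change)
Meaning = relating to


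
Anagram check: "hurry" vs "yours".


Word 1: "hurry" → sorted: hrruy
Word 2: "yours" → sorted: orsuy
Same letters? hrruy != orsuy
Anagram = No


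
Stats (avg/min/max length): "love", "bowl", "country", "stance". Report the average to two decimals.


Lengths: "love"=4, "bowl"=4, "country"=7, "stance"=6
Sum = 21, Count = 4
Average = 21/4 = 5.25
= avg=5.25, min=4, max=7


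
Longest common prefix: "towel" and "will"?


Word 1: "towel"
Word 2: "will"
Comparing from start:
  Pos 0: 't' != 'w' (stop)
LCP = "" (length 0)


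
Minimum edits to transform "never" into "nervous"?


Word 1: "never" (length 5)
Word 2: "nervous" (length 7)
One optimal edit sequence (insert/delete/substitute each cost 1):
  1. keep 'n'
  2. keep 'e'
  3. insert 'r'  (+1)
  4. keep 'v'
  5. insert 'o'  (+1)
  6. substitute 'e' -> 'u'  (+1)
  7. substitute 'r' -> 's'  (+1)
Total edit operations: 4
Edit distance = 4


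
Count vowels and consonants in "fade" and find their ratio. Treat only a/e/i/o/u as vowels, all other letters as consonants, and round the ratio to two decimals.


Word: "fade"
Vowels (a,e,i,o,u): 2
Consonants: 2
Ratio = 2/2
= 1.00


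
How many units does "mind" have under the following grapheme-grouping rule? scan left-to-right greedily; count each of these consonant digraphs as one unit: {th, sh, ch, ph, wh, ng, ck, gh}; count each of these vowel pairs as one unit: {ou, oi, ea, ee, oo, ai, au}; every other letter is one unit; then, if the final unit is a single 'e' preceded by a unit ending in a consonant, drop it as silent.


Word: "mind" (4 letters)
Left-to-right scan:
  1. 'm' (letter)
  2. 'i' (letter)
  3. 'n' (letter)
  4. 'd' (letter)
Units from scan: 4
Sound units = 4 units


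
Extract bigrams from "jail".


Word: "jail" (length 4)
Number of bigrams = 4 - 2 + 1 = 3
  Position 0: "ja"
  Position 1: "ai"
  Position 2: "il"
Bigrams = "ja", "ai", "il"


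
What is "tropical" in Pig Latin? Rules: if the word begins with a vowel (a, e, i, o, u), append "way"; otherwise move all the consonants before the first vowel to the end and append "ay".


Word: "tropical"
Starts with consonant(s) → move to end, add 'ay'
Consonant cluster: "tr"
Pig Latin = "opicaltray"


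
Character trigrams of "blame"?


Word: "blame" (length 5)
Number of trigrams = 5 - 3 + 1 = 3
  Position 0: "bla"
  Position 1: "lam"
  Position 2: "ame"
Trigrams = "bla", "lam", "ame"


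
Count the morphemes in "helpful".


Word: "helpful"
Morphemes: help / -ful
Each morpheme carries meaning
= 2 morphemes


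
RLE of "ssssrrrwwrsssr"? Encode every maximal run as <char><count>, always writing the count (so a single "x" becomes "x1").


String: "ssssrrrwwrsssr"
Scanning for consecutive runs:
  's' x 4
  'r' x 3
  'w' x 2
  'r' x 1
  's' x 3
  'r' x 1
RLE = "s4r3w2r1s3r1"


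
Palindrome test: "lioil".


Word: "lioil"
Reversed: "lioil"
Forward == Backward? lioil == lioil
Palindrome = Yes


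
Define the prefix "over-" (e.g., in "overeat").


Prefix: over-
As in: overeat -> over- + eat
Meaning = excessive


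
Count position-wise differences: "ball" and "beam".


Comparing character by character (same length = 4):
  Pos 0: 'b' vs 'b' =
  Pos 1: 'a' vs 'e' !=
  Pos 2: 'l' vs 'a' !=
  Pos 3: 'l' vs 'm' !=
Hamming distance = 3


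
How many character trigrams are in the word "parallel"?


Word: "parallel" (length 8)
Number of 3-grams = length - 3 + 1 = 8 - 3 + 1
= 6


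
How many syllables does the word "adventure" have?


Word: "adventure"
Syllable breakdown: ad / ven / ture
Counting: 3 parts
= 3 syllables


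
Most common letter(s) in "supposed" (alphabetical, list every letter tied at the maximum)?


Word: "supposed"
Letter counts:
  'd': 1
  'e': 1
  'o': 1
  'p': 2
  's': 2
  'u': 1
Maximum count = 2
Most frequent = 'p', 's' (2 times each)


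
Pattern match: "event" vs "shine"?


Pattern of "event": [0, 1, 0, 2, 3]
Pattern of "shine": [0, 1, 2, 3, 4]
Patterns do not match
Same pattern = No


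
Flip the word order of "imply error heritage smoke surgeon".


Original: "imply error heritage smoke surgeon"
Words (1..n): imply | error | heritage | smoke | surgeon
Reversed (n..1): surgeon | smoke | heritage | error | imply
Result = "surgeon smoke heritage error imply"


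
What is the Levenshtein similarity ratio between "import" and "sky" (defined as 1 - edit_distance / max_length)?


Word 1: "import" (length 6)
Word 2: "sky" (length 3)
One optimal edit sequence:
  1. delete 'i'  (+1)
  2. delete 'm'  (+1)
  3. delete 'p'  (+1)
  4. substitute 'o' -> 's'  (+1)
  5. substitute 'r' -> 'k'  (+1)
  6. substitute 't' -> 'y'  (+1)
Edit distance = 6
Max length = max(6, 3) = 6
Similarity = 1 - 6/6
= 0.0000


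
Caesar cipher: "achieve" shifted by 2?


Word: "achieve"
Shift: 2
Each letter → (letter + shift) mod 26:
  'a' (0) + 2 = 2 → 'c'
  'c' (2) + 2 = 4 → 'e'
  'h' (7) + 2 = 9 → 'j'
  'i' (8) + 2 = 10 → 'k'
  'e' (4) + 2 = 6 → 'g'
  'v' (21) + 2 = 23 → 'x'
  'e' (4) + 2 = 6 → 'g'
Result = "cejkgxg"


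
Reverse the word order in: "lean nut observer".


Original: "lean nut observer"
Words (1..n): lean | nut | observer
Reversed (n..1): observer | nut | lean
Result = "observer nut lean"


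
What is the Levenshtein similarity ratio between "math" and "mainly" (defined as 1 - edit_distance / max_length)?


Word 1: "math" (length 4)
Word 2: "mainly" (length 6)
One optimal edit sequence:
  1. keep 'm'
  2. keep 'a'
  3. insert 'i'  (+1)
  4. insert 'n'  (+1)
  5. substitute 't' -> 'l'  (+1)
  6. substitute 'h' -> 'y'  (+1)
Edit distance = 4
Max length = max(4, 6) = 6
Similarity = 1 - 4/6
= 0.3333


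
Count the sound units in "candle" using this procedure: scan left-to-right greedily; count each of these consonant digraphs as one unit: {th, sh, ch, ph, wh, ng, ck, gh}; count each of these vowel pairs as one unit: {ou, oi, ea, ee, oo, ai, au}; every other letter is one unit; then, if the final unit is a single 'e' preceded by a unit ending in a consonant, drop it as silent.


Word: "candle" (6 letters)
Left-to-right scan:
  (1) 'c' (letter)
  (2) 'a' (letter)
  (3) 'n' (letter)
  (4) 'd' (letter)
  (5) 'l' (letter)
  (6) 'e' (letter)
Units from scan: 6
Final unit is 'e' after a consonant -> drop as silent (-1)
Sound units = 5 units


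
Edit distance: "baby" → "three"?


Word 1: "baby" (length 4)
Word 2: "three" (length 5)
One optimal edit sequence (insert/delete/substitute each cost 1):
  1. insert 't'  (+1)
  2. substitute 'b' -> 'h'  (+1)
  3. substitute 'a' -> 'r'  (+1)
  4. substitute 'b' -> 'e'  (+1)
  5. substitute 'y' -> 'e'  (+1)
Total edit operations: 5
Edit distance = 5


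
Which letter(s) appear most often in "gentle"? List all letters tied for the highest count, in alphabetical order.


Word: "gentle"
Letter counts:
  'e': 2
  'g': 1
  'l': 1
  'n': 1
  't': 1
Maximum count = 2
Most frequent = 'e' (2 times each)


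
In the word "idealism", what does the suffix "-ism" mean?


Suffix: -ism
Example: idealism = ideal + -ism
Meaning = belief / practice


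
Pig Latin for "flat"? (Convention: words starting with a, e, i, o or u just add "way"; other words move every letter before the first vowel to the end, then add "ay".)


Word: "flat"
Starts with consonant(s) → move to end, add 'ay'
Consonant cluster: "fl"
Pig Latin = "atflay"


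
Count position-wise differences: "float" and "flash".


Comparing character by character (same length = 5):
  Pos 0: 'f' vs 'f' =
  Pos 1: 'l' vs 'l' =
  Pos 2: 'o' vs 'a' !=
  Pos 3: 'a' vs 's' !=
  Pos 4: 't' vs 'h' !=
Hamming distance = 3


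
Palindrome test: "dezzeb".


Word: "dezzeb"
Reversed: "bezzed"
Forward == Backward? dezzeb != bezzed
Palindrome = No


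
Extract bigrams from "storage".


Word: "storage" (length 7)
Number of bigrams = 7 - 2 + 1 = 6
  Position 0: "st"
  Position 1: "to"
  Position 2: "or"
  Position 3: "ra"
  Position 4: "ag"
  Position 5: "ge"
Bigrams = "st", "to", "or", "ra", "ag", "ge"


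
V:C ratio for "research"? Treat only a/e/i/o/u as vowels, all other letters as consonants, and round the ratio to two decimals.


Word: "research"
Vowels (a,e,i,o,u): 3
Consonants: 5
Ratio = 3/5
= 0.60


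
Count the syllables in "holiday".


Word: "holiday"
Syllable breakdown: hol / i / day
Counting: 3 parts
= 3 syllables


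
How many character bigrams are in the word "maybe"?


Word: "maybe" (length 5)
Number of 2-grams = length - 2 + 1 = 5 - 2 + 1
= 4


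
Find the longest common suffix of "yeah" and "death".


Word 1: "yeah"
Word 2: "death"
Comparing from end:
  Pos -1: 'h' == 'h'
  Pos -2: 'a' != 't' (stop)
LCS = "h" (length 1)


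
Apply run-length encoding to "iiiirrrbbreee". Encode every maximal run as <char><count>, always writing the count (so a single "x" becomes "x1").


String: "iiiirrrbbreee"
Scanning for consecutive runs:
  'i' x 4
  'r' x 3
  'b' x 2
  'r' x 1
  'e' x 3
RLE = "i4r3b2r1e3"


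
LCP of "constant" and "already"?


Word 1: "constant"
Word 2: "already"
Comparing from start:
  Pos 0: 'c' != 'a' (stop)
LCP = "" (length 0)


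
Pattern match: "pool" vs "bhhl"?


Pattern of "pool": [0, 1, 1, 2]
Pattern of "bhhl": [0, 1, 1, 2]
Patterns match
Same pattern = Yes


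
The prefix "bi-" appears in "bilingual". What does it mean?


Prefix: bi-
As in: bilingual -> bi- + lingual
Meaning = two


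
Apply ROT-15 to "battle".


Word: "battle"
Shift: 15
Each letter → (letter + shift) mod 26:
  'b' (1) + 15 = 16 → 'q'
  'a' (0) + 15 = 15 → 'p'
  't' (19) + 15 = 8 → 'i'
  't' (19) + 15 = 8 → 'i'
  'l' (11) + 15 = 0 → 'a'
  'e' (4) + 15 = 19 → 't'
Result = "qpiiat"


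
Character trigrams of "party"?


Word: "party" (length 5)
Number of trigrams = 5 - 3 + 1 = 3
  Position 0: "par"
  Position 1: "art"
  Position 2: "rty"
Trigrams = "par", "art", "rty"


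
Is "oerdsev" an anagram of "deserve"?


Word 1: "deserve" → sorted: deeersv
Word 2: "oerdsev" → sorted: deeorsv
Same letters? deeersv != deeorsv
Anagram = No


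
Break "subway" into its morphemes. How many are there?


Word: "subway"
Morphemes: sub- | way
Each morpheme carries meaning
= 2 morphemes


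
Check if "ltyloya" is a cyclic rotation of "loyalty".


Word: "loyalty", Candidate: "ltyloya"
Method: check if candidate is substring of word+word
"loyaltyloyalty" contains "ltyloya"? Yes
Is rotation = Yes


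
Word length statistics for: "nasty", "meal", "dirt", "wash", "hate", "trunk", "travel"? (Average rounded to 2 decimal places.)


Lengths: "nasty"=5, "meal"=4, "dirt"=4, "wash"=4, "hate"=4, "trunk"=5, "travel"=6
Sum = 32, Count = 7
Average = 32/7 = 4.57
= avg=4.57, min=4, max=6


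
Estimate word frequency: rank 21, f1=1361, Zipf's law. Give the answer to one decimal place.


Zipf's law: f(r) = f(1) / r
f(1) = 1361
f(21) = 1361 / 21
= 64.8 occurrences


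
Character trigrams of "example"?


Word: "example" (length 7)
Number of trigrams = 7 - 3 + 1 = 5
  Position 0: "exa"
  Position 1: "xam"
  Position 2: "amp"
  Position 3: "mpl"
  Position 4: "ple"
Trigrams = "exa", "xam", "amp", "mpl", "ple"


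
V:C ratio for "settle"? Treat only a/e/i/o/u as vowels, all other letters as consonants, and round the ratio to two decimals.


Word: "settle"
Vowels (a,e,i,o,u): 2
Consonants: 4
Ratio = 2/4
= 0.50


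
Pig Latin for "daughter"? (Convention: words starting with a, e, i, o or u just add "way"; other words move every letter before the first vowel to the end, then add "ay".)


Word: "daughter"
Starts with consonant(s) → move to end, add 'ay'
Consonant cluster: "d"
Pig Latin = "aughterday"


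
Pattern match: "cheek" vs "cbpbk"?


Pattern of "cheek": [0, 1, 2, 2, 3]
Pattern of "cbpbk": [0, 1, 2, 1, 3]
Patterns do not match
Same pattern = No


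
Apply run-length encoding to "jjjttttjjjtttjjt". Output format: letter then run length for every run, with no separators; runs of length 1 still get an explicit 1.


String: "jjjttttjjjtttjjt"
Scanning for consecutive runs:
  'j' x 3
  't' x 4
  'j' x 3
  't' x 3
  'j' x 2
  't' x 1
RLE = "j3t4j3t3j2t1"


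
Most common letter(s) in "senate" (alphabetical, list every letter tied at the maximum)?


Word: "senate"
Letter counts:
  'a': 1
  'e': 2
  'n': 1
  's': 1
  't': 1
Maximum count = 2
Most frequent = 'e' (2 times each)


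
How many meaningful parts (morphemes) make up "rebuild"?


Word: "rebuild"
Morphemes: re- + build
Each morpheme carries meaning
= 2 morphemes


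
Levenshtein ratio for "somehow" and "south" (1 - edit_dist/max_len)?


Word 1: "somehow" (length 7)
Word 2: "south" (length 5)
One optimal edit sequence:
  1. keep 's'
  2. keep 'o'
  3. substitute 'm' -> 'u'  (+1)
  4. substitute 'e' -> 't'  (+1)
  5. keep 'h'
  6. delete 'o'  (+1)
  7. delete 'w'  (+1)
Edit distance = 4
Max length = max(7, 5) = 7
Similarity = 1 - 4/7
= 0.4286


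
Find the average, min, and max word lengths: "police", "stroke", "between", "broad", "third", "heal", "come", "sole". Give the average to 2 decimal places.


Lengths: "police"=6, "stroke"=6, "between"=7, "broad"=5, "third"=5, "heal"=4, "come"=4, "sole"=4
Sum = 41, Count = 8
Average = 41/8 = 5.13
= avg=5.13, min=4, max=7


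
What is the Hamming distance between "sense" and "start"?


Comparing character by character (same length = 5):
  Pos 0: 's' vs 's' =
  Pos 1: 'e' vs 't' !=
  Pos 2: 'n' vs 'a' !=
  Pos 3: 's' vs 'r' !=
  Pos 4: 'e' vs 't' !=
Hamming distance = 4
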